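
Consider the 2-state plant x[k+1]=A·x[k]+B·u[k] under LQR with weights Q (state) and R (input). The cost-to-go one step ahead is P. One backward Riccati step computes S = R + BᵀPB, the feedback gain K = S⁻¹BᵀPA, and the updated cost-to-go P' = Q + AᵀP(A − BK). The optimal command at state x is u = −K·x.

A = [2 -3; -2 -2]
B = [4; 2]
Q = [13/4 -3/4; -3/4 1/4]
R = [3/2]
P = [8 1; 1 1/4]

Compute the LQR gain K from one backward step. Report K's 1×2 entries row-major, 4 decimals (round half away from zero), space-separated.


BᵀP = [34.0000 4.5000]
S = R + BᵀPB = [3/2] + [145.0000] = [146.5000]
BᵀPA = [59.0000 -111.0000]
K = S⁻¹·BᵀPA = [0.4027 -0.7577]
A−BK = [0.3891 0.0307; -2.8055 -0.4846]
AᵀP(A−BK) = [1.2389 -0.2969; -0.2969 0.8976]
P' = Q + AᵀP(A−BK) = [4.4889 -1.0469; -1.0469 1.1476]
tr(P') = 5.6365

0.4027 -0.7577


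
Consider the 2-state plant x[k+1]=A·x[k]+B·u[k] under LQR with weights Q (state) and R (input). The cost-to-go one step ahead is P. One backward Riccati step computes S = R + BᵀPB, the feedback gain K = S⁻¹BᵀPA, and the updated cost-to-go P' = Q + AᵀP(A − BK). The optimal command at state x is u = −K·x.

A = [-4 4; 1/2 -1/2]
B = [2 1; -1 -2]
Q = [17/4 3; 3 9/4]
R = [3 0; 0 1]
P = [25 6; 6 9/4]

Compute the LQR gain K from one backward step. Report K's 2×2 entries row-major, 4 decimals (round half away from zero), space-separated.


BᵀP = [44.0000 9.7500; 13.0000 1.5000]
S = R + BᵀPB = [3 0; 0 1] + [78.2500 24.5000; 24.5000 10.0000] = [81.2500 24.5000; 24.5000 11.0000]
BᵀPA = [-171.1250 171.1250; -51.2500 51.2500]
K = S⁻¹·BᵀPA = [-2.1354 2.1354; 0.0971 -0.0971]
A−BK = [0.1738 -0.1738; -1.4412 1.4412]
AᵀP(A−BK) = [16.1129 -16.1129; -16.1129 16.1129]
P' = Q + AᵀP(A−BK) = [20.3629 -13.1129; -13.1129 18.3629]
tr(P') = 38.7257

-2.1354 2.1354 0.0971 -0.0971


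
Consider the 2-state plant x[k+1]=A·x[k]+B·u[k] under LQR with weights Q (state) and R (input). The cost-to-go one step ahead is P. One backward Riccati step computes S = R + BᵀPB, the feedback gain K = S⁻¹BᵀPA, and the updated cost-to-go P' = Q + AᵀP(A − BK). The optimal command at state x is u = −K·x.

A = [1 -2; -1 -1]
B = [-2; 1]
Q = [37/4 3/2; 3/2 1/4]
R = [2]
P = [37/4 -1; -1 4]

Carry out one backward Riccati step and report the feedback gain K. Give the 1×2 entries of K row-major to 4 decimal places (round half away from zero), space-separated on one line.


-0.5426 0.7021

BᵀP = [-19.5000 6.0000]
S = R + BᵀPB = [2] + [45.0000] = [47.0000]
BᵀPA = [-25.5000 33.0000]
K = S⁻¹·BᵀPA = [-0.5426 0.7021]
A−BK = [-0.0851 -0.5957; -0.4574 -1.7021]
AᵀP(A−BK) = [1.4149 2.4043; 2.4043 13.8298]
P' = Q + AᵀP(A−BK) = [10.6649 3.9043; 3.9043 14.0798]
tr(P') = 24.7447


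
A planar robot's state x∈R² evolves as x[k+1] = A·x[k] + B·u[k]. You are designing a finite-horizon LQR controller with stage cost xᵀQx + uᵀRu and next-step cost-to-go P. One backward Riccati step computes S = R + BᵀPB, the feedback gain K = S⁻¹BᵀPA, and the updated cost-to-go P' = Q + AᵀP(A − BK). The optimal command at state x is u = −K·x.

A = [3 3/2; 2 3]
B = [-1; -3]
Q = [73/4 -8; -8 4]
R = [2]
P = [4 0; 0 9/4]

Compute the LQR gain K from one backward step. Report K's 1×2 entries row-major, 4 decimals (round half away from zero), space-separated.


-0.9714 -1.0000

BᵀP = [-4.0000 -6.7500]
S = R + BᵀPB = [2] + [24.2500] = [26.2500]
BᵀPA = [-25.5000 -26.2500]
K = S⁻¹·BᵀPA = [-0.9714 -1.0000]
A−BK = [2.0286 0.5000; -0.9143 0.0000]
AᵀP(A−BK) = [20.2286 6.0000; 6.0000 3.0000]
P' = Q + AᵀP(A−BK) = [38.4786 -2.0000; -2.0000 7.0000]
tr(P') = 45.4786


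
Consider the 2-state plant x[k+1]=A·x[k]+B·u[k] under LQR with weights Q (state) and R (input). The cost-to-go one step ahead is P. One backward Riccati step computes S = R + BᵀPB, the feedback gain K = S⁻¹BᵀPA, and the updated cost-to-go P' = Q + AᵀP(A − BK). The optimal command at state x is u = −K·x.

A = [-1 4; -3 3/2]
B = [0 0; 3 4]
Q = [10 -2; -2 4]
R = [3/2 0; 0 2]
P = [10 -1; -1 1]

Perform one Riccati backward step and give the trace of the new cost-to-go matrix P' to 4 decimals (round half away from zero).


167.6833

BᵀP = [-3.0000 3.0000; -4.0000 4.0000]
S = R + BᵀPB = [3/2 0; 0 2] + [9.0000 12.0000; 12.0000 16.0000] = [10.5000 12.0000; 12.0000 18.0000]
BᵀPA = [-6.0000 -7.5000; -8.0000 -10.0000]
K = S⁻¹·BᵀPA = [-0.2667 -0.3333; -0.2667 -0.3333]
A−BK = [-1.0000 4.0000; -1.1333 3.8333]
AᵀP(A−BK) = [9.2667 -35.6667; -35.6667 144.4167]
P' = Q + AᵀP(A−BK) = [19.2667 -37.6667; -37.6667 148.4167]
tr(P') = 167.6833


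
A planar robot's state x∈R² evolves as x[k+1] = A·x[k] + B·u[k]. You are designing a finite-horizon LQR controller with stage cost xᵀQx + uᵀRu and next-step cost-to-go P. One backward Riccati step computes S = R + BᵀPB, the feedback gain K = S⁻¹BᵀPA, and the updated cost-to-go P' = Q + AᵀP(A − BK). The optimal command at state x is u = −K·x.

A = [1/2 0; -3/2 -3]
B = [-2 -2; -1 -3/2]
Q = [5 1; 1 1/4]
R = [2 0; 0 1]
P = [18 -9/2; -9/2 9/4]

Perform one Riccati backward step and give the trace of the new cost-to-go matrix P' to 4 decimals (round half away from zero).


22.4801

BᵀP = [-31.5000 6.7500; -29.2500 5.6250]
S = R + BᵀPB = [2 0; 0 1] + [56.2500 52.8750; 52.8750 50.0625] = [58.2500 52.8750; 52.8750 51.0625]
BᵀPA = [-25.8750 -20.2500; -23.0625 -16.8750]
K = S⁻¹·BᵀPA = [-0.5700 -0.7936; 0.1386 0.4913]
A−BK = [-0.3628 -0.6046; -1.8621 -3.0567]
AᵀP(A−BK) = [4.7598 7.6711; 7.6711 12.4703]
P' = Q + AᵀP(A−BK) = [9.7598 8.6711; 8.6711 12.7203]
tr(P') = 22.4801


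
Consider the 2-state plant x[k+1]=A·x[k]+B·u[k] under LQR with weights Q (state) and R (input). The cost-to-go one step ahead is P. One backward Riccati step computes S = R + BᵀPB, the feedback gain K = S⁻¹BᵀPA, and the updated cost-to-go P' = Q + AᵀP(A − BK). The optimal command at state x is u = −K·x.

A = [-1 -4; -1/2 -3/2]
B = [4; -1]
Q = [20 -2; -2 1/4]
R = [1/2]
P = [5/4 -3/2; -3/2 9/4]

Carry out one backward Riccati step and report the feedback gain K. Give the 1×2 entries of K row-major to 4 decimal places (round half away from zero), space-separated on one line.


BᵀP = [6.5000 -8.2500]
S = R + BᵀPB = [1/2] + [34.2500] = [34.7500]
BᵀPA = [-2.3750 -13.6250]
K = S⁻¹·BᵀPA = [-0.0683 -0.3921]
A−BK = [-0.7266 -2.4317; -0.5683 -1.8921]
AᵀP(A−BK) = [0.1502 0.5063; 0.5063 1.7203]
P' = Q + AᵀP(A−BK) = [20.1502 -1.4937; -1.4937 1.9703]
tr(P') = 22.1205

-0.0683 -0.3921


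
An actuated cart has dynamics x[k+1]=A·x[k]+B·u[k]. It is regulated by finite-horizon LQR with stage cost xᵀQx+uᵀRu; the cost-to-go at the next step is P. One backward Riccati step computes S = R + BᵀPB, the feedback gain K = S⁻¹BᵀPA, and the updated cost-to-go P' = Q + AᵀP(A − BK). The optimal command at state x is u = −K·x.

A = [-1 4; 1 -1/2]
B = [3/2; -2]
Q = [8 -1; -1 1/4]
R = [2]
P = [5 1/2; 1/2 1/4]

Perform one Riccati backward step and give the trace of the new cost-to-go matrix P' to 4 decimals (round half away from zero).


BᵀP = [6.5000 0.2500]
S = R + BᵀPB = [2] + [9.2500] = [11.2500]
BᵀPA = [-6.2500 25.8750]
K = S⁻¹·BᵀPA = [-0.5556 2.3000]
A−BK = [-0.1667 0.5500; -0.1111 4.1000]
AᵀP(A−BK) = [0.7778 -3.5000; -3.5000 18.5500]
P' = Q + AᵀP(A−BK) = [8.7778 -4.5000; -4.5000 18.8000]
tr(P') = 27.5778

27.5778


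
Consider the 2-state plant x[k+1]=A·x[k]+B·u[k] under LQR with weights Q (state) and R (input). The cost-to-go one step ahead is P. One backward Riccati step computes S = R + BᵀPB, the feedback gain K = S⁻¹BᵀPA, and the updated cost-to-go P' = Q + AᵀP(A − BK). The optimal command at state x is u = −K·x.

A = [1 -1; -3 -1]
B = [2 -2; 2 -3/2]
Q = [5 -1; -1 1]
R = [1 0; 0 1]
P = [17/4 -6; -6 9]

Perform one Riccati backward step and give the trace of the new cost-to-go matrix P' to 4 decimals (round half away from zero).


47.4342

BᵀP = [-3.5000 6.0000; 0.5000 -1.5000]
S = R + BᵀPB = [1 0; 0 1] + [5.0000 -2.0000; -2.0000 1.2500] = [6.0000 -2.0000; -2.0000 2.2500]
BᵀPA = [-21.5000 -2.5000; 5.0000 1.0000]
K = S⁻¹·BᵀPA = [-4.0395 -0.3816; -1.3684 0.1053]
A−BK = [6.3421 -0.0263; 3.0263 -0.0789]
AᵀP(A−BK) = [41.2434 2.0197; 2.0197 0.1908]
P' = Q + AᵀP(A−BK) = [46.2434 1.0197; 1.0197 1.1908]
tr(P') = 47.4342


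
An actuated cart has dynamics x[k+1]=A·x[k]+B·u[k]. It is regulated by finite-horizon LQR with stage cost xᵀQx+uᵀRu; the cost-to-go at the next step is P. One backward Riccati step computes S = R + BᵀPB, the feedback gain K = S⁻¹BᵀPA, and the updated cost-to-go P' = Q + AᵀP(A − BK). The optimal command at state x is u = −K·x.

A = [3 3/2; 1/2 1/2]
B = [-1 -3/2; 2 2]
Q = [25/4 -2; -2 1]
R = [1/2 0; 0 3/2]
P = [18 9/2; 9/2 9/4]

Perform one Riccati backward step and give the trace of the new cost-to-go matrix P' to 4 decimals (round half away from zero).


60.3002

BᵀP = [-9.0000 0.0000; -18.0000 -2.2500]
S = R + BᵀPB = [1/2 0; 0 3/2] + [9.0000 13.5000; 13.5000 22.5000] = [9.5000 13.5000; 13.5000 24.0000]
BᵀPA = [-27.0000 -13.5000; -55.1250 -28.1250]
K = S⁻¹·BᵀPA = [2.1025 1.2172; -3.4795 -1.8566]
A−BK = [-0.1168 -0.0676; 3.2541 1.7787]
AᵀP(A−BK) = [41.0210 22.2095; 22.2095 12.0292]
P' = Q + AᵀP(A−BK) = [47.2710 20.2095; 20.2095 13.0292]
tr(P') = 60.3002


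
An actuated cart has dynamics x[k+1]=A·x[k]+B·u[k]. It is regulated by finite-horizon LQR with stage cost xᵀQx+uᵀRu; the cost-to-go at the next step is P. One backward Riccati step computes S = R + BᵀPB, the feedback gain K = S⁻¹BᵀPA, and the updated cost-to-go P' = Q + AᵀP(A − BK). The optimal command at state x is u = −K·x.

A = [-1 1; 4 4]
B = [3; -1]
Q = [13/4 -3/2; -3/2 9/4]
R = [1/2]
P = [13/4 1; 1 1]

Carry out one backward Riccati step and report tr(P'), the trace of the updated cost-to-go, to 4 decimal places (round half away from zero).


BᵀP = [8.7500 2.0000]
S = R + BᵀPB = [1/2] + [24.2500] = [24.7500]
BᵀPA = [-0.7500 16.7500]
K = S⁻¹·BᵀPA = [-0.0303 0.6768]
A−BK = [-0.9091 -1.0303; 3.9697 4.6768]
AᵀP(A−BK) = [11.2273 13.2576; 13.2576 15.9141]
P' = Q + AᵀP(A−BK) = [14.4773 11.7576; 11.7576 18.1641]
tr(P') = 32.6414

32.6414


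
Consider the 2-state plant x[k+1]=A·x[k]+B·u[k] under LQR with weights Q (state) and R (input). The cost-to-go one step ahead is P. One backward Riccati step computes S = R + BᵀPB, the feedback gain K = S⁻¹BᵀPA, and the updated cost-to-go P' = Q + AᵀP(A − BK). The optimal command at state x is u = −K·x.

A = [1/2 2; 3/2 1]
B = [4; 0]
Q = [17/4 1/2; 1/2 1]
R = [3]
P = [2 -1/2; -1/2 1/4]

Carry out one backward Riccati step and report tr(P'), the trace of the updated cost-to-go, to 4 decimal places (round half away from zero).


6.1839

BᵀP = [8.0000 -2.0000]
S = R + BᵀPB = [3] + [32.0000] = [35.0000]
BᵀPA = [1.0000 14.0000]
K = S⁻¹·BᵀPA = [0.0286 0.4000]
A−BK = [0.3857 0.4000; 1.5000 1.0000]
AᵀP(A−BK) = [0.2839 0.2250; 0.2250 0.6500]
P' = Q + AᵀP(A−BK) = [4.5339 0.7250; 0.7250 1.6500]
tr(P') = 6.1839


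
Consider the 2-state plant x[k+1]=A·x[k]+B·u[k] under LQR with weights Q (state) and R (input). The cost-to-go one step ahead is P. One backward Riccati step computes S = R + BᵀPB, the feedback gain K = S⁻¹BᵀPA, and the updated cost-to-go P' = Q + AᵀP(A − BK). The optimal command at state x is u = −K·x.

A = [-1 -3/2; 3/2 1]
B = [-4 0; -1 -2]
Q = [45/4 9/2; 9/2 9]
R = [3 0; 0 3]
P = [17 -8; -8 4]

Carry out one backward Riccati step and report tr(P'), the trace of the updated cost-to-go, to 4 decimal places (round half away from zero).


BᵀP = [-60.0000 28.0000; 16.0000 -8.0000]
S = R + BᵀPB = [3 0; 0 3] + [212.0000 -56.0000; -56.0000 16.0000] = [215.0000 -56.0000; -56.0000 19.0000]
BᵀPA = [102.0000 118.0000; -28.0000 -32.0000]
K = S⁻¹·BᵀPA = [0.3899 0.4742; -0.3246 -0.2866]
A−BK = [0.5595 0.3967; 1.2408 0.9009]
AᵀP(A−BK) = [1.1444 1.1080; 1.1080 1.1246]
P' = Q + AᵀP(A−BK) = [12.3944 5.6080; 5.6080 10.1246]
tr(P') = 22.5190

22.5190


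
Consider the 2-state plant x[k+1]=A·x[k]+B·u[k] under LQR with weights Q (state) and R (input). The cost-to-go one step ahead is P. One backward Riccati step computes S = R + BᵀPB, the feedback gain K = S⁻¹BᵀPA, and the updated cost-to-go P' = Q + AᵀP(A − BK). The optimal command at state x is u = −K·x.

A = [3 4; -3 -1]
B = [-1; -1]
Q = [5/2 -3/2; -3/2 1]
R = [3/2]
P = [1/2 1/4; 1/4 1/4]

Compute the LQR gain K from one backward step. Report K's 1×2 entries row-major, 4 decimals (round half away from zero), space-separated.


-0.2727 -0.9091

BᵀP = [-0.7500 -0.5000]
S = R + BᵀPB = [3/2] + [1.2500] = [2.7500]
BᵀPA = [-0.7500 -2.5000]
K = S⁻¹·BᵀPA = [-0.2727 -0.9091]
A−BK = [2.7273 3.0909; -3.2727 -1.9091]
AᵀP(A−BK) = [2.0455 2.3182; 2.3182 3.9773]
P' = Q + AᵀP(A−BK) = [4.5455 0.8182; 0.8182 4.9773]
tr(P') = 9.5227


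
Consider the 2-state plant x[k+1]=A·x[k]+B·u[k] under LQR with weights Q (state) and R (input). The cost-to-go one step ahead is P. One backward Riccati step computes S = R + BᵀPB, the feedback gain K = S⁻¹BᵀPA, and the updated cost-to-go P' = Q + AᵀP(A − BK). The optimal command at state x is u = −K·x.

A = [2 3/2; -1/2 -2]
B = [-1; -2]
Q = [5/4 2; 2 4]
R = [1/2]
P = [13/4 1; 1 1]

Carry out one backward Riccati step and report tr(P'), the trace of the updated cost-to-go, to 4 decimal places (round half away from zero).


BᵀP = [-5.2500 -3.0000]
S = R + BᵀPB = [1/2] + [11.2500] = [11.7500]
BᵀPA = [-9.0000 -1.8750]
K = S⁻¹·BᵀPA = [-0.7660 -0.1596]
A−BK = [1.2340 1.3404; -2.0319 -2.3191]
AᵀP(A−BK) = [4.3564 4.5638; 4.5638 5.0133]
P' = Q + AᵀP(A−BK) = [5.6064 6.5638; 6.5638 9.0133]
tr(P') = 14.6197

14.6197


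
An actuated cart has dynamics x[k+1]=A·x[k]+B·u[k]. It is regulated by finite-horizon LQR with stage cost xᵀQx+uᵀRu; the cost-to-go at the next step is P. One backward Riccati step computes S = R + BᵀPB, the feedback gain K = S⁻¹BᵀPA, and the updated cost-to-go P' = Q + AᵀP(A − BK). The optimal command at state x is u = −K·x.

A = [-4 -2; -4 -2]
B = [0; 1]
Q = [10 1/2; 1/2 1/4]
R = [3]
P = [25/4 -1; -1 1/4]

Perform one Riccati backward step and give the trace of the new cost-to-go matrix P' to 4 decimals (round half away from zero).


96.7885

BᵀP = [-1.0000 0.2500]
S = R + BᵀPB = [3] + [0.2500] = [3.2500]
BᵀPA = [3.0000 1.5000]
K = S⁻¹·BᵀPA = [0.9231 0.4615]
A−BK = [-4.0000 -2.0000; -4.9231 -2.4615]
AᵀP(A−BK) = [69.2308 34.6154; 34.6154 17.3077]
P' = Q + AᵀP(A−BK) = [79.2308 35.1154; 35.1154 17.5577]
tr(P') = 96.7885


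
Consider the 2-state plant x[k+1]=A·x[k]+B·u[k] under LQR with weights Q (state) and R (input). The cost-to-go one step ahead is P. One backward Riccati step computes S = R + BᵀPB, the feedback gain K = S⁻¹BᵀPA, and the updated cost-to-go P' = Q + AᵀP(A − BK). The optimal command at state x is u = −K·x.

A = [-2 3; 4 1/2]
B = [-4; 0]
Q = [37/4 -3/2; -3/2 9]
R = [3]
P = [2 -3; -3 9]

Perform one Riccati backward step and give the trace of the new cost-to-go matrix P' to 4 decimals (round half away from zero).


BᵀP = [-8.0000 12.0000]
S = R + BᵀPB = [3] + [32.0000] = [35.0000]
BᵀPA = [64.0000 -18.0000]
K = S⁻¹·BᵀPA = [1.8286 -0.5143]
A−BK = [5.3143 0.9429; 4.0000 0.5000]
AᵀP(A−BK) = [82.9714 5.9143; 5.9143 1.9929]
P' = Q + AᵀP(A−BK) = [92.2214 4.4143; 4.4143 10.9929]
tr(P') = 103.2143

103.2143


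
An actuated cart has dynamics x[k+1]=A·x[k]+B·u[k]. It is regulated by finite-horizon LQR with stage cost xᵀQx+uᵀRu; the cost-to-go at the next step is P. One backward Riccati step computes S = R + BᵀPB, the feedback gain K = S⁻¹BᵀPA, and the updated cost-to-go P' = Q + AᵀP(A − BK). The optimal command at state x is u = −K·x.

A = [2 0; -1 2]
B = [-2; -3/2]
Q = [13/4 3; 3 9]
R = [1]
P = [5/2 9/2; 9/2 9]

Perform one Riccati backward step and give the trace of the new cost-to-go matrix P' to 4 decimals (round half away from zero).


14.4689

BᵀP = [-11.7500 -22.5000]
S = R + BᵀPB = [1] + [57.2500] = [58.2500]
BᵀPA = [-1.0000 -45.0000]
K = S⁻¹·BᵀPA = [-0.0172 -0.7725]
A−BK = [1.9657 -1.5451; -1.0258 0.8412]
AᵀP(A−BK) = [0.9828 -0.7725; -0.7725 1.2361]
P' = Q + AᵀP(A−BK) = [4.2328 2.2275; 2.2275 10.2361]
tr(P') = 14.4689


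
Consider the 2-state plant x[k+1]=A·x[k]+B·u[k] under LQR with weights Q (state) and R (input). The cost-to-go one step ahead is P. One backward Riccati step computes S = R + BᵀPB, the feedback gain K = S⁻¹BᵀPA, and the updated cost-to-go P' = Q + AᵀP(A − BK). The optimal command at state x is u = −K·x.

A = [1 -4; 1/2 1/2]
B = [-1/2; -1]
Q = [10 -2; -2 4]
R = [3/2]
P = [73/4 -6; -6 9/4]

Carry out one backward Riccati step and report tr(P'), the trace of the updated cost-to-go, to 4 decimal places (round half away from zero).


BᵀP = [-3.1250 0.7500]
S = R + BᵀPB = [3/2] + [0.8125] = [2.3125]
BᵀPA = [-2.7500 12.8750]
K = S⁻¹·BᵀPA = [-1.1892 5.5676]
A−BK = [0.4054 -1.2162; -0.6892 6.0676]
AᵀP(A−BK) = [9.5422 -48.1267; -48.1267 244.8801]
P' = Q + AᵀP(A−BK) = [19.5422 -50.1267; -50.1267 248.8801]
tr(P') = 268.4223

268.4223


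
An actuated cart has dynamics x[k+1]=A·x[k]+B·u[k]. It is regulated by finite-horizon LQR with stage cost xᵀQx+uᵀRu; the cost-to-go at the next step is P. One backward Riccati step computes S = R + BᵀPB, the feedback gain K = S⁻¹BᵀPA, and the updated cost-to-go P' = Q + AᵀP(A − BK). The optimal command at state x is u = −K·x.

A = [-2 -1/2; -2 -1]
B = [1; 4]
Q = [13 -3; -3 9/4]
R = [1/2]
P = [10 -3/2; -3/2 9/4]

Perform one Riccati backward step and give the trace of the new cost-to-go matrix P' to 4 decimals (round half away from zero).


BᵀP = [4.0000 7.5000]
S = R + BᵀPB = [1/2] + [34.0000] = [34.5000]
BᵀPA = [-23.0000 -9.5000]
K = S⁻¹·BᵀPA = [-0.6667 -0.2754]
A−BK = [-1.3333 -0.2246; 0.6667 0.1014]
AᵀP(A−BK) = [21.6667 3.6667; 3.6667 0.6341]
P' = Q + AᵀP(A−BK) = [34.6667 0.6667; 0.6667 2.8841]
tr(P') = 37.5507

37.5507


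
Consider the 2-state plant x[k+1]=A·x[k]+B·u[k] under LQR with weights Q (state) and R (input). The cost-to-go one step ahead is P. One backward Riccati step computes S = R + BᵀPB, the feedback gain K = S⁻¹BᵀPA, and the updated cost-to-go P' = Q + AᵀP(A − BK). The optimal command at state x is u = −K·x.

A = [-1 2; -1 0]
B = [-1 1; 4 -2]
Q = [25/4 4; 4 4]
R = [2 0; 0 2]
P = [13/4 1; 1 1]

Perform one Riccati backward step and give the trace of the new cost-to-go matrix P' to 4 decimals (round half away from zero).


BᵀP = [0.7500 3.0000; 1.2500 -1.0000]
S = R + BᵀPB = [2 0; 0 2] + [11.2500 -5.2500; -5.2500 3.2500] = [13.2500 -5.2500; -5.2500 5.2500]
BᵀPA = [-3.7500 1.5000; -0.2500 2.5000]
K = S⁻¹·BᵀPA = [-0.5000 0.5000; -0.5476 0.9762]
A−BK = [-0.9524 1.5238; -0.0952 -0.0476]
AᵀP(A−BK) = [4.2381 -6.3810; -6.3810 9.8095]
P' = Q + AᵀP(A−BK) = [10.4881 -2.3810; -2.3810 13.8095]
tr(P') = 24.2976

24.2976


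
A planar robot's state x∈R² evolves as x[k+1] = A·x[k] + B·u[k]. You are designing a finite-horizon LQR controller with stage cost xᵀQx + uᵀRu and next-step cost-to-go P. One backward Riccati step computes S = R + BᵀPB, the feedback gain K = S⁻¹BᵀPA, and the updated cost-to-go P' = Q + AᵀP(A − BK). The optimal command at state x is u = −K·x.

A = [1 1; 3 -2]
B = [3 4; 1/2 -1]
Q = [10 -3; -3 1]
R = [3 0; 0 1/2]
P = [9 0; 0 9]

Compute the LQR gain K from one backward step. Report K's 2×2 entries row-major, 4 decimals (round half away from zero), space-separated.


2.0914 -1.1183 -1.3515 1.1058

BᵀP = [27.0000 4.5000; 36.0000 -9.0000]
S = R + BᵀPB = [3 0; 0 1/2] + [83.2500 103.5000; 103.5000 153.0000] = [86.2500 103.5000; 103.5000 153.5000]
BᵀPA = [40.5000 18.0000; 9.0000 54.0000]
K = S⁻¹·BᵀPA = [2.0914 -1.1183; -1.3515 1.1058]
A−BK = [0.1319 -0.0684; 0.6028 -0.3351]
AᵀP(A−BK) = [17.4618 -9.6624; -9.6624 5.4155]
P' = Q + AᵀP(A−BK) = [27.4618 -12.6624; -12.6624 6.4155]
tr(P') = 33.8773


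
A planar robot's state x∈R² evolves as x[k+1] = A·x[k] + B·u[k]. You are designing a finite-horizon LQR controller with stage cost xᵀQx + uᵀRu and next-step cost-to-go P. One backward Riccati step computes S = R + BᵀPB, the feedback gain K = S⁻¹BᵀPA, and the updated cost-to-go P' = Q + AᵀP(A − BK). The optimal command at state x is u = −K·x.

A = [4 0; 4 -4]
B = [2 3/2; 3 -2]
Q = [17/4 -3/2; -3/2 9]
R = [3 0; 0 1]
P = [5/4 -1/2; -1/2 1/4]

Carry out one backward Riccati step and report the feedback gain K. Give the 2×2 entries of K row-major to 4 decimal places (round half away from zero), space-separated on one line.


BᵀP = [1.0000 -0.2500; 2.8750 -1.2500]
S = R + BᵀPB = [3 0; 0 1] + [1.2500 2.0000; 2.0000 6.8125] = [4.2500 2.0000; 2.0000 7.8125]
BᵀPA = [3.0000 1.0000; 6.5000 5.0000]
K = S⁻¹·BᵀPA = [0.3574 -0.0749; 0.7405 0.6592]
A−BK = [2.1744 -0.8390; 4.4088 -2.4569]
AᵀP(A−BK) = [2.1145 -0.0599; -0.0599 0.7790]
P' = Q + AᵀP(A−BK) = [6.3645 -1.5599; -1.5599 9.7790]
tr(P') = 16.1435

0.3574 -0.0749 0.7405 0.6592


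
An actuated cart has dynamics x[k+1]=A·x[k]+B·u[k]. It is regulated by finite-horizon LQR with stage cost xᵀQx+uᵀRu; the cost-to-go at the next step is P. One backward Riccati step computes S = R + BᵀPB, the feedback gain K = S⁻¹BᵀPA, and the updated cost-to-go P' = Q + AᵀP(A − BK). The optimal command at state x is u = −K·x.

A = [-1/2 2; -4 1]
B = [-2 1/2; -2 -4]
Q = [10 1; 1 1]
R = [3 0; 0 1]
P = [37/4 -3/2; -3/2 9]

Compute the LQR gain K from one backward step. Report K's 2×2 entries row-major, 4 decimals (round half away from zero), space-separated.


BᵀP = [-15.5000 -15.0000; 10.6250 -36.7500]
S = R + BᵀPB = [3 0; 0 1] + [61.0000 52.2500; 52.2500 152.3125] = [64.0000 52.2500; 52.2500 153.3125]
BᵀPA = [67.7500 -46.0000; 141.6875 -15.5000]
K = S⁻¹·BᵀPA = [0.4213 -0.8815; 0.7806 0.1993]
A−BK = [-0.0477 0.1374; -0.0350 0.0343]
AᵀP(A−BK) = [1.1689 -1.0203; -1.0203 2.5418]
P' = Q + AᵀP(A−BK) = [11.1689 -0.0203; -0.0203 3.5418]
tr(P') = 14.7107

0.4213 -0.8815 0.7806 0.1993


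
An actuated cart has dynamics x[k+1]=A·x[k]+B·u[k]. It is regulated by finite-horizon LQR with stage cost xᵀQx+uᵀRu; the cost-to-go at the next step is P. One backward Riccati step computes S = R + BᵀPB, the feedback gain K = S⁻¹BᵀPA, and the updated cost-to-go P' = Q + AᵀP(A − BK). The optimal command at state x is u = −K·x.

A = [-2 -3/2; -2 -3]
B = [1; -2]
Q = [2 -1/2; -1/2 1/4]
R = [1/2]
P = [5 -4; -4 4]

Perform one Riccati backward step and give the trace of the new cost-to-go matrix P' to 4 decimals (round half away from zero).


10.1333

BᵀP = [13.0000 -12.0000]
S = R + BᵀPB = [1/2] + [37.0000] = [37.5000]
BᵀPA = [-2.0000 16.5000]
K = S⁻¹·BᵀPA = [-0.0533 0.4400]
A−BK = [-1.9467 -1.9400; -2.1067 -2.1200]
AᵀP(A−BK) = [3.8933 3.8800; 3.8800 3.9900]
P' = Q + AᵀP(A−BK) = [5.8933 3.3800; 3.3800 4.2400]
tr(P') = 10.1333


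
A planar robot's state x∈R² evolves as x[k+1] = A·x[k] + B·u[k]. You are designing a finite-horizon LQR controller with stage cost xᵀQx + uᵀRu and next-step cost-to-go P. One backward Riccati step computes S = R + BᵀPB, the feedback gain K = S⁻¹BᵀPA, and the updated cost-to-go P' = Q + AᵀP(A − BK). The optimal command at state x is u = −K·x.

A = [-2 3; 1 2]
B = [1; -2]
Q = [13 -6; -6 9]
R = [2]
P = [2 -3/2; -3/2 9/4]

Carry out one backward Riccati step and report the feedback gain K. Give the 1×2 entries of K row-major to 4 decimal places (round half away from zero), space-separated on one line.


BᵀP = [5.0000 -6.0000]
S = R + BᵀPB = [2] + [17.0000] = [19.0000]
BᵀPA = [-16.0000 3.0000]
K = S⁻¹·BᵀPA = [-0.8421 0.1579]
A−BK = [-1.1579 2.8421; -0.6842 2.3158]
AᵀP(A−BK) = [2.7763 -3.4737; -3.4737 8.5263]
P' = Q + AᵀP(A−BK) = [15.7763 -9.4737; -9.4737 17.5263]
tr(P') = 33.3026

-0.8421 0.1579


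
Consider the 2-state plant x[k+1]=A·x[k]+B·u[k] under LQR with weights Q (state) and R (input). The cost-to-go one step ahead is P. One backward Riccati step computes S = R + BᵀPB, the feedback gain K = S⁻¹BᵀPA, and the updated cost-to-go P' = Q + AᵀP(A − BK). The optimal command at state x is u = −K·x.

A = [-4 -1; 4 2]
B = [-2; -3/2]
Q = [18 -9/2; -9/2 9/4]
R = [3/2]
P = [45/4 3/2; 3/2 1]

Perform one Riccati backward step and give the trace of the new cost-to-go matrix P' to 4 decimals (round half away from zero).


59.5942

BᵀP = [-24.7500 -4.5000]
S = R + BᵀPB = [3/2] + [56.2500] = [57.7500]
BᵀPA = [81.0000 15.7500]
K = S⁻¹·BᵀPA = [1.4026 0.2727]
A−BK = [-1.1948 -0.4545; 6.1039 2.4091]
AᵀP(A−BK) = [34.3896 12.9091; 12.9091 4.9545]
P' = Q + AᵀP(A−BK) = [52.3896 8.4091; 8.4091 7.2045]
tr(P') = 59.5942


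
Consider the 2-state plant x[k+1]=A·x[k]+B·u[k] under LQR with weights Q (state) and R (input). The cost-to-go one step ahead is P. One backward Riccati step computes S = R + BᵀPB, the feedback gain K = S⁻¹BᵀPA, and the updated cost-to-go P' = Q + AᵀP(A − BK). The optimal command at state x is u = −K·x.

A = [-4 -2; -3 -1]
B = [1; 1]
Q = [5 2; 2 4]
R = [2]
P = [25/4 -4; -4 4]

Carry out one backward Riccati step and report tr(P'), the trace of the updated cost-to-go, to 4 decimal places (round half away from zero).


BᵀP = [2.2500 0.0000]
S = R + BᵀPB = [2] + [2.2500] = [4.2500]
BᵀPA = [-9.0000 -4.5000]
K = S⁻¹·BᵀPA = [-2.1176 -1.0588]
A−BK = [-1.8824 -0.9412; -0.8824 0.0588]
AᵀP(A−BK) = [20.9412 12.4706; 12.4706 8.2353]
P' = Q + AᵀP(A−BK) = [25.9412 14.4706; 14.4706 12.2353]
tr(P') = 38.1765

38.1765


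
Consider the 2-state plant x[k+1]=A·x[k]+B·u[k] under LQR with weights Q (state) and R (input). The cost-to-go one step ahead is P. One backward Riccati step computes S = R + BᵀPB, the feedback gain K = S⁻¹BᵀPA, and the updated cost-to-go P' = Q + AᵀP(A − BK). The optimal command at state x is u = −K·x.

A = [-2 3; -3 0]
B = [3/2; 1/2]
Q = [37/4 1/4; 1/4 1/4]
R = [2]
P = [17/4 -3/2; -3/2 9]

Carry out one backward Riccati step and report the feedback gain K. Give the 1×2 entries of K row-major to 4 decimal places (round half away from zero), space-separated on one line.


-1.5568 1.4595

BᵀP = [5.6250 2.2500]
S = R + BᵀPB = [2] + [9.5625] = [11.5625]
BᵀPA = [-18.0000 16.8750]
K = S⁻¹·BᵀPA = [-1.5568 1.4595]
A−BK = [0.3351 0.8108; -2.2216 -0.7297]
AᵀP(A−BK) = [51.9784 14.2703; 14.2703 13.6216]
P' = Q + AᵀP(A−BK) = [61.2284 14.5203; 14.5203 13.8716]
tr(P') = 75.1000


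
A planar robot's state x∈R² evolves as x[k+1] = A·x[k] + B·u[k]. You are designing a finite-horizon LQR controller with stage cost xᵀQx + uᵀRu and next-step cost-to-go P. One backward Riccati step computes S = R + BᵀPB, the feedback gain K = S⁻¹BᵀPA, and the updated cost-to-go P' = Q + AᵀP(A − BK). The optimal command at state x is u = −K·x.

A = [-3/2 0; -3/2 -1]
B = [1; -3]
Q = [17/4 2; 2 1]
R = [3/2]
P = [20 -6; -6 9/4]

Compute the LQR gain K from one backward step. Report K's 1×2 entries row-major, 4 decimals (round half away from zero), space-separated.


-0.4871 0.1640

BᵀP = [38.0000 -12.7500]
S = R + BᵀPB = [3/2] + [76.2500] = [77.7500]
BᵀPA = [-37.8750 12.7500]
K = S⁻¹·BᵀPA = [-0.4871 0.1640]
A−BK = [-1.0129 -0.1640; -2.9614 -0.5080]
AᵀP(A−BK) = [4.6121 0.5860; 0.5860 0.1592]
P' = Q + AᵀP(A−BK) = [8.8621 2.5860; 2.5860 1.1592]
tr(P') = 10.0213


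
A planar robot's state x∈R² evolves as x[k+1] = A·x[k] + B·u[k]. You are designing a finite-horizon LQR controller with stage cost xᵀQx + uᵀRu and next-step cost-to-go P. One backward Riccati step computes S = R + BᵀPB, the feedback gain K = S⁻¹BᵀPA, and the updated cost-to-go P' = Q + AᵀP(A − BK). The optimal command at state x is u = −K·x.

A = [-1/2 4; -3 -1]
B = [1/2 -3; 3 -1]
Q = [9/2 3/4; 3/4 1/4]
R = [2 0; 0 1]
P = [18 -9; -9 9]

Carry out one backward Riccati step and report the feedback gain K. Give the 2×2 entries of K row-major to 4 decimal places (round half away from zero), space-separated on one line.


-0.9616 -0.7994 -0.0102 -1.4646

BᵀP = [-18.0000 22.5000; -45.0000 18.0000]
S = R + BᵀPB = [2 0; 0 1] + [58.5000 31.5000; 31.5000 117.0000] = [60.5000 31.5000; 31.5000 118.0000]
BᵀPA = [-58.5000 -94.5000; -31.5000 -198.0000]
K = S⁻¹·BᵀPA = [-0.9616 -0.7994; -0.0102 -1.4646]
A−BK = [-0.0499 0.0061; -0.1254 -0.0662]
AᵀP(A−BK) = [1.9232 1.5989; 1.5989 3.4705]
P' = Q + AᵀP(A−BK) = [6.4232 2.3489; 2.3489 3.7205]
tr(P') = 10.1437


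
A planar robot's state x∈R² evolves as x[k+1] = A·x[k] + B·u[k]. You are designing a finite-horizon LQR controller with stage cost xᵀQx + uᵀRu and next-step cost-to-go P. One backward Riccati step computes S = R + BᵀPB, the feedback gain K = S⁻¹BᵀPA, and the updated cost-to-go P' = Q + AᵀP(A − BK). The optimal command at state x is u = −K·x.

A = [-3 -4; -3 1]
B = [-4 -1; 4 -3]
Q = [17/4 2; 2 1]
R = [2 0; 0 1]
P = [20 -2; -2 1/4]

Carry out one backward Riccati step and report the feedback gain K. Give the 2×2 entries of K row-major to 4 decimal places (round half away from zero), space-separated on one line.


BᵀP = [-88.0000 9.0000; -14.0000 1.2500]
S = R + BᵀPB = [2 0; 0 1] + [388.0000 61.0000; 61.0000 10.2500] = [390.0000 61.0000; 61.0000 11.2500]
BᵀPA = [237.0000 361.0000; 38.2500 57.2500]
K = S⁻¹·BᵀPA = [0.4996 0.8537; 0.6909 0.4599]
A−BK = [-0.3106 -0.1253; -2.9257 -1.0353]
AᵀP(A−BK) = [1.4111 1.3301; 1.3301 1.7322]
P' = Q + AᵀP(A−BK) = [5.6611 3.3301; 3.3301 2.7322]
tr(P') = 8.3933

0.4996 0.8537 0.6909 0.4599


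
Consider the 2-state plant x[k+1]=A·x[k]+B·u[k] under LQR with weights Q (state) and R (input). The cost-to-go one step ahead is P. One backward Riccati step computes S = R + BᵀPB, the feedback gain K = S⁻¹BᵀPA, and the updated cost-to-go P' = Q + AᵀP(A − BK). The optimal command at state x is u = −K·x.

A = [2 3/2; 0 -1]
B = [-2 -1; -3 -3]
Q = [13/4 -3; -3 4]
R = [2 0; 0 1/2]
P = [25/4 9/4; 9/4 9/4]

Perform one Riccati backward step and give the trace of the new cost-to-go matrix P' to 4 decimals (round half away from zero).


15.2207

BᵀP = [-19.2500 -11.2500; -13.0000 -9.0000]
S = R + BᵀPB = [2 0; 0 1/2] + [72.2500 53.0000; 53.0000 40.0000] = [74.2500 53.0000; 53.0000 40.5000]
BᵀPA = [-38.5000 -17.6250; -26.0000 -10.5000]
K = S⁻¹·BᵀPA = [-0.9148 -0.7940; 0.5552 0.7798]
A−BK = [0.7256 0.6918; -1.0789 -1.0426]
AᵀP(A−BK) = [4.2145 3.9558; 3.9558 3.7562]
P' = Q + AᵀP(A−BK) = [7.4645 0.9558; 0.9558 7.7562]
tr(P') = 15.2207


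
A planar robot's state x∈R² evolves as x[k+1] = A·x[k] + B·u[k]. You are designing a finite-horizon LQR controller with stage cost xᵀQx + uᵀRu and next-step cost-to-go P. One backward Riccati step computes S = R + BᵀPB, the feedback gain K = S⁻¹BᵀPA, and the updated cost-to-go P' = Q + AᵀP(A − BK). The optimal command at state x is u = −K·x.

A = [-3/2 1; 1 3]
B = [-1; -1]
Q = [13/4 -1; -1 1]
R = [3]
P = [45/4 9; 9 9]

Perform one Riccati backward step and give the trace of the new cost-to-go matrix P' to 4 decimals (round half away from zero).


20.4500

BᵀP = [-20.2500 -18.0000]
S = R + BᵀPB = [3] + [38.2500] = [41.2500]
BᵀPA = [12.3750 -74.2500]
K = S⁻¹·BᵀPA = [0.3000 -1.8000]
A−BK = [-1.2000 -0.8000; 1.3000 1.2000]
AᵀP(A−BK) = [3.6000 0.9000; 0.9000 12.6000]
P' = Q + AᵀP(A−BK) = [6.8500 -0.1000; -0.1000 13.6000]
tr(P') = 20.4500


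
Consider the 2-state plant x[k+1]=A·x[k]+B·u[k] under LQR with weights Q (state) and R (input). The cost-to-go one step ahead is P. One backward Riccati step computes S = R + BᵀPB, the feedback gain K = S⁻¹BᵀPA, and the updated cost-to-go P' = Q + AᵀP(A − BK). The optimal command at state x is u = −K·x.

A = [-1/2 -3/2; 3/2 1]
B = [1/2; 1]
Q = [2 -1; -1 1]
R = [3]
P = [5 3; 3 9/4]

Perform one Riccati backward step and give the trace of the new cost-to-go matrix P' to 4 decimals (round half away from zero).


BᵀP = [5.5000 3.7500]
S = R + BᵀPB = [3] + [6.5000] = [9.5000]
BᵀPA = [2.8750 -4.5000]
K = S⁻¹·BᵀPA = [0.3026 -0.4737]
A−BK = [-0.6513 -1.2632; 1.1974 1.4737]
AᵀP(A−BK) = [0.9424 0.2368; 0.2368 2.3684]
P' = Q + AᵀP(A−BK) = [2.9424 -0.7632; -0.7632 3.3684]
tr(P') = 6.3109

6.3109


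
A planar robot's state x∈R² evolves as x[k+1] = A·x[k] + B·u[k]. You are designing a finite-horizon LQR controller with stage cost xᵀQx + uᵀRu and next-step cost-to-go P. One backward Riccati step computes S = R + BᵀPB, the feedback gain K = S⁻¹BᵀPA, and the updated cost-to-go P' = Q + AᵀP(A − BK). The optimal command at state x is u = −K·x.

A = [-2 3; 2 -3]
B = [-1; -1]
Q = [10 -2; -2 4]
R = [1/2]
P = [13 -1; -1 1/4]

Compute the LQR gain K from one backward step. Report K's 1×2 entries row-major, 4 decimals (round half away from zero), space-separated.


2.1702 -3.2553

BᵀP = [-12.0000 0.7500]
S = R + BᵀPB = [1/2] + [11.2500] = [11.7500]
BᵀPA = [25.5000 -38.2500]
K = S⁻¹·BᵀPA = [2.1702 -3.2553]
A−BK = [0.1702 -0.2553; 4.1702 -6.2553]
AᵀP(A−BK) = [5.6596 -8.4894; -8.4894 12.7340]
P' = Q + AᵀP(A−BK) = [15.6596 -10.4894; -10.4894 16.7340]
tr(P') = 32.3936


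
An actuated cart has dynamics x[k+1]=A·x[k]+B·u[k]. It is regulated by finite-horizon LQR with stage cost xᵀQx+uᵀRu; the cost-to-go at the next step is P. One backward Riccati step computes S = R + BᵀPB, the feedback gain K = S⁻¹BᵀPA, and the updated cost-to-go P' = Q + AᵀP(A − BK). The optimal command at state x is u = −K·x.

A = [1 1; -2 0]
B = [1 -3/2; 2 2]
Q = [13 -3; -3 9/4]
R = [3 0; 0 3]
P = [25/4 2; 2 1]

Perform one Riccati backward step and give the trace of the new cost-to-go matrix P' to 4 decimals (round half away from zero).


17.0248

BᵀP = [10.2500 4.0000; -5.3750 -1.0000]
S = R + BᵀPB = [3 0; 0 3] + [18.2500 -7.3750; -7.3750 6.0625] = [21.2500 -7.3750; -7.3750 9.0625]
BᵀPA = [2.2500 10.2500; -3.3750 -5.3750]
K = S⁻¹·BᵀPA = [-0.0326 0.3853; -0.3989 -0.2795]
A−BK = [0.4342 0.1954; -1.1370 -0.2117]
AᵀP(A−BK) = [0.9769 0.4396; 0.4396 0.7978]
P' = Q + AᵀP(A−BK) = [13.9769 -2.5604; -2.5604 3.0478]
tr(P') = 17.0248


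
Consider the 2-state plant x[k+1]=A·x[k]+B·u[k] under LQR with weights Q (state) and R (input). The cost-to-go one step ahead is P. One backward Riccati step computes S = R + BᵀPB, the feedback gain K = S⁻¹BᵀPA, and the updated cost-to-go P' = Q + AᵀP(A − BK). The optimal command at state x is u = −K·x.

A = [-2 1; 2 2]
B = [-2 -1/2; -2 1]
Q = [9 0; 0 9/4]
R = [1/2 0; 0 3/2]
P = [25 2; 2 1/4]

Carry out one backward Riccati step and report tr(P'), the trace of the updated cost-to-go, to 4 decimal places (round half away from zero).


BᵀP = [-54.0000 -4.5000; -10.5000 -0.7500]
S = R + BᵀPB = [1/2 0; 0 3/2] + [117.0000 22.5000; 22.5000 4.5000] = [117.5000 22.5000; 22.5000 6.0000]
BᵀPA = [99.0000 -63.0000; 19.5000 -12.0000]
K = S⁻¹·BᵀPA = [0.7811 -0.5434; 0.3208 0.0377]
A−BK = [-0.2774 -0.0679; 3.2415 0.8755]
AᵀP(A−BK) = [1.4132 0.0604; 0.0604 0.2189]
P' = Q + AᵀP(A−BK) = [10.4132 0.0604; 0.0604 2.4689]
tr(P') = 12.8821

12.8821


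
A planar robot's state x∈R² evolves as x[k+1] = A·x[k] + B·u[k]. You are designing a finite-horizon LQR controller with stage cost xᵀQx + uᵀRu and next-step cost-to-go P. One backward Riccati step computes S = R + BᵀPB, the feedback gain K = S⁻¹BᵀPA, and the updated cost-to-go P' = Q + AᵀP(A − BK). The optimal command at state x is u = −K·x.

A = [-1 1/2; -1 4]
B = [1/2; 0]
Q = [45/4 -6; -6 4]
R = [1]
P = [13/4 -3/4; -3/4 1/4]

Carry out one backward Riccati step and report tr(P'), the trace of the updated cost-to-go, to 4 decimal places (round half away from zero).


BᵀP = [1.6250 -0.3750]
S = R + BᵀPB = [1] + [0.8125] = [1.8125]
BᵀPA = [-1.2500 -0.6875]
K = S⁻¹·BᵀPA = [-0.6897 -0.3793]
A−BK = [-0.6552 0.6897; -1.0000 4.0000]
AᵀP(A−BK) = [1.1379 0.2759; 0.2759 1.5517]
P' = Q + AᵀP(A−BK) = [12.3879 -5.7241; -5.7241 5.5517]
tr(P') = 17.9397

17.9397


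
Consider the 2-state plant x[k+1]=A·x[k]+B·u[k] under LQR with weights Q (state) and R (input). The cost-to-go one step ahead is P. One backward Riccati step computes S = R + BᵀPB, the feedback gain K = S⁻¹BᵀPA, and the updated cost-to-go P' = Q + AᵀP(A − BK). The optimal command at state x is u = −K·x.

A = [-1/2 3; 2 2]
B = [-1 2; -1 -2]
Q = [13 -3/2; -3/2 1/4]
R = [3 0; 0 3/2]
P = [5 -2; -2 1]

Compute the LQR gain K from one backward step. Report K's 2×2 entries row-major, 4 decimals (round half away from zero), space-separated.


-0.0470 -0.3519 -0.4669 0.6551

BᵀP = [-3.0000 1.0000; 14.0000 -6.0000]
S = R + BᵀPB = [3 0; 0 3/2] + [2.0000 -8.0000; -8.0000 40.0000] = [5.0000 -8.0000; -8.0000 41.5000]
BᵀPA = [3.5000 -7.0000; -19.0000 30.0000]
K = S⁻¹·BᵀPA = [-0.0470 -0.3519; -0.4669 0.6551]
A−BK = [0.3868 1.3380; 1.0192 2.9582]
AᵀP(A−BK) = [0.5436 0.1777; 0.1777 2.8850]
P' = Q + AᵀP(A−BK) = [13.5436 -1.3223; -1.3223 3.1350]
tr(P') = 16.6786


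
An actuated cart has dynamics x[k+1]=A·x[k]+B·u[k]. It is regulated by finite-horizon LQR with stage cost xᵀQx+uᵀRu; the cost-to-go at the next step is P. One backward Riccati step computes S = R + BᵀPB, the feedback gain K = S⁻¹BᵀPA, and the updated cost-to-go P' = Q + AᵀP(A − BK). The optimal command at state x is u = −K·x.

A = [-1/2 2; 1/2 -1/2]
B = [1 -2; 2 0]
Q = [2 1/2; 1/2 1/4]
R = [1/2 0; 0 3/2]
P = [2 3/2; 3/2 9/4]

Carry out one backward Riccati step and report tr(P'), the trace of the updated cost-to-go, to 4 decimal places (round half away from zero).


3.4967

BᵀP = [5.0000 6.0000; -4.0000 -3.0000]
S = R + BᵀPB = [1/2 0; 0 3/2] + [17.0000 -10.0000; -10.0000 8.0000] = [17.5000 -10.0000; -10.0000 9.5000]
BᵀPA = [0.5000 7.0000; 0.5000 -6.5000]
K = S⁻¹·BᵀPA = [0.1472 0.0226; 0.2075 -0.6604]
A−BK = [-0.2321 0.6566; 0.2057 -0.5453]
AᵀP(A−BK) = [0.1351 -0.3686; -0.3686 1.1116]
P' = Q + AᵀP(A−BK) = [2.1351 0.1314; 0.1314 1.3616]
tr(P') = 3.4967


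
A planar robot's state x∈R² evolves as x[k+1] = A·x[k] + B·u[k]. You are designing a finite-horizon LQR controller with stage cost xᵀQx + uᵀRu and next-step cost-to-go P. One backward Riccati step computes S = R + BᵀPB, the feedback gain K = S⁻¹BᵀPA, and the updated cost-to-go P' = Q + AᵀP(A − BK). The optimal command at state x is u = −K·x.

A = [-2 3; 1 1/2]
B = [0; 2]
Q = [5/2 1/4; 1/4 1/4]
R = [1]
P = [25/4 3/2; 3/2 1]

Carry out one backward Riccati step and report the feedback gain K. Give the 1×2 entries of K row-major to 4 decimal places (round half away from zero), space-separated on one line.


-0.8000 2.0000

BᵀP = [3.0000 2.0000]
S = R + BᵀPB = [1] + [4.0000] = [5.0000]
BᵀPA = [-4.0000 10.0000]
K = S⁻¹·BᵀPA = [-0.8000 2.0000]
A−BK = [-2.0000 3.0000; 2.6000 -3.5000]
AᵀP(A−BK) = [16.8000 -26.0000; -26.0000 41.0000]
P' = Q + AᵀP(A−BK) = [19.3000 -25.7500; -25.7500 41.2500]
tr(P') = 60.5500


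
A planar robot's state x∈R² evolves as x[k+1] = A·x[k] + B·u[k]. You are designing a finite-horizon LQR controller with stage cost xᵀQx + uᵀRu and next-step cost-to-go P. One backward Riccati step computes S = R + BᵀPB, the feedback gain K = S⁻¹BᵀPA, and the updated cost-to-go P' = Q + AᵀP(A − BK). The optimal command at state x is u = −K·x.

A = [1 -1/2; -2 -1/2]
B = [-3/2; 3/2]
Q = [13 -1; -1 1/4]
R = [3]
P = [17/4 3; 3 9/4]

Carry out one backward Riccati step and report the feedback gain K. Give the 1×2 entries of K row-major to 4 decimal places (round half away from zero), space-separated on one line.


BᵀP = [-1.8750 -1.1250]
S = R + BᵀPB = [3] + [1.1250] = [4.1250]
BᵀPA = [0.3750 1.5000]
K = S⁻¹·BᵀPA = [0.0909 0.3636]
A−BK = [1.1364 0.0455; -2.1364 -1.0455]
AᵀP(A−BK) = [1.2159 1.4886; 1.4886 2.5795]
P' = Q + AᵀP(A−BK) = [14.2159 0.4886; 0.4886 2.8295]
tr(P') = 17.0455

0.0909 0.3636
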